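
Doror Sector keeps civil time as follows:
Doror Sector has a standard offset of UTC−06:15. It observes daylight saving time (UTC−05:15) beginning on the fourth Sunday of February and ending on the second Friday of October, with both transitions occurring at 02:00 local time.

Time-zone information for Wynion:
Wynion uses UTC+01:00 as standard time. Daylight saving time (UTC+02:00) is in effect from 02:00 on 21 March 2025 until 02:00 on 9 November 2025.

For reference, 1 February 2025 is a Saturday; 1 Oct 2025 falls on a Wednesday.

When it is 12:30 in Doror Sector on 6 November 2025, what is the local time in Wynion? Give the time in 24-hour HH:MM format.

20:45

1 February 2025 is a Saturday, so the first Sunday is February 2 and the fourth is February 23.
1 October 2025 is a Wednesday, so the first Friday is October 3 and the second is October 10.
Daylight saving runs 23 February – 10 October; 6 November 2025 is outside that window, so Doror Sector is on standard time at UTC−06:15.
12:30 Doror Sector + 6h15m = 18:45 UTC.
At the standard offset (UTC+01:00), 18:45 UTC + 1h = 19:45 Wynion standard time.
Daylight saving runs 21 March – 9 November; the standard-time date in Wynion, 6 November 2025, is inside that window, so Wynion is at UTC+02:00.
18:45 UTC + 2h = 20:45 Wynion.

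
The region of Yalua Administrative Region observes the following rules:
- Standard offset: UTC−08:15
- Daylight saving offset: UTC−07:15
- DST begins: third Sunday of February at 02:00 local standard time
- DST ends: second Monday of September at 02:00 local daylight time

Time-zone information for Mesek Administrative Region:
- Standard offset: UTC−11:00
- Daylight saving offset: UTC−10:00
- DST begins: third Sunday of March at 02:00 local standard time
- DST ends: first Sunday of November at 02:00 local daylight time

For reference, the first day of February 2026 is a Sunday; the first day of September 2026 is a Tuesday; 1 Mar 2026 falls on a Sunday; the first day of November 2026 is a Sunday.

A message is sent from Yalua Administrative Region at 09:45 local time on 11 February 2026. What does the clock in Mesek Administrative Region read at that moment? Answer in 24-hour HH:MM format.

07:00

1 February 2026 is a Sunday, so the first Sunday is February 1 and the third is February 15.
1 September 2026 is a Tuesday, so the first Monday is September 7 and the second is September 14.
11 February 2026 does not fall between 15 February and 14 September, so daylight saving is not in effect and Yalua Administrative Region is at UTC−08:15.
09:45 Yalua Administrative Region + 8h15m = 18:00 UTC.
1 March 2026 is a Sunday, so the first Sunday is March 1 and the third is March 15.
1 November 2026 is a Sunday, so the first Sunday is November 1.
At the standard offset (UTC−11:00), 18:00 UTC − 11h = 07:00 Mesek Administrative Region standard time.
The standard-time date in Mesek Administrative Region, 11 February 2026, does not fall between 15 March and 1 November, so daylight saving is not in effect and Mesek Administrative Region is at UTC−11:00.
18:00 UTC − 11h = 07:00 Mesek Administrative Region.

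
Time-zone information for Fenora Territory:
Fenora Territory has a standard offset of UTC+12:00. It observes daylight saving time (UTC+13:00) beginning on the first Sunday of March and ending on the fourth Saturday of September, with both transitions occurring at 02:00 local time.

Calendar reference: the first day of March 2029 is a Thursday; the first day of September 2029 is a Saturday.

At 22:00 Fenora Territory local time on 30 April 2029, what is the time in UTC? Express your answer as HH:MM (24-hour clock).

09:00

1 March 2029 is a Thursday, so the first Sunday is March 4.
1 September 2029 is a Saturday, so the first Saturday is September 1 and the fourth is September 22.
30 April 2029 lies within the daylight-saving period (4 March – 22 September), so Fenora Territory is on daylight time, UTC+13:00.
22:00 local − 13h = 09:00 UTC.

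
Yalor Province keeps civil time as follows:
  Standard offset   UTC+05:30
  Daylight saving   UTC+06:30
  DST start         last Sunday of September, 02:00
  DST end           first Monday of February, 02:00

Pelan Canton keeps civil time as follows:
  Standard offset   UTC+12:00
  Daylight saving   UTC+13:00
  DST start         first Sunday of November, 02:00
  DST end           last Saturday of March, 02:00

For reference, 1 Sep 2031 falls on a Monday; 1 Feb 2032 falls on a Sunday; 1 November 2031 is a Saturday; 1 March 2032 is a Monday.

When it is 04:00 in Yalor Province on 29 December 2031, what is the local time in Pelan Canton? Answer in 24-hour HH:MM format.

1 September 2031 is a Monday, so Sundays fall on 7, 14, 21, 28; the last is September 28.
1 February 2032 is a Sunday, so the first Monday is February 2.
29 December 2031 falls between 28 September 2031 and 2 February 2032, so daylight saving is in effect and Yalor Province is at UTC+06:30.
04:00 Yalor Province − 6h30m = 21:30 UTC (rolling into the previous day, 28 December 2031).
1 November 2031 is a Saturday, so the first Sunday is November 2.
1 March 2032 is a Monday, so Saturdays fall on 6, 13, 20, 27; the last is March 27.
At the standard offset (UTC+12:00), 21:30 UTC + 12h = 09:30 Pelan Canton standard time (rolling into the next day, 29 December 2031).
The standard-time date in Pelan Canton, 29 December 2031, lies within the daylight-saving period (2 November 2031 – 27 March 2032), so Pelan Canton is on daylight time, UTC+13:00.
21:30 UTC + 13h = 10:30 Pelan Canton (rolling into the next day, 29 December 2031).

10:30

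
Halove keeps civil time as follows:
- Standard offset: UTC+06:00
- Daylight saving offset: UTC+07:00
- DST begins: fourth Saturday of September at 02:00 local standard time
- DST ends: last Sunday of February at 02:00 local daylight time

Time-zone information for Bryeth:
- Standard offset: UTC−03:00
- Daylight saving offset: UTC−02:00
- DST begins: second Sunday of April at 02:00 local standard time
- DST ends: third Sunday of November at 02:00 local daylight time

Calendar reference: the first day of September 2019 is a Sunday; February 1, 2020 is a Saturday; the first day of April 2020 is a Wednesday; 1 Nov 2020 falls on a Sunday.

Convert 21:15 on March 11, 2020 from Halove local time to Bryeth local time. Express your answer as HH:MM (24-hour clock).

12:15

1 September 2019 is a Sunday, so the first Saturday is September 7 and the fourth is September 28.
1 February 2020 is a Saturday, so Sundays fall on 2, 9, 16, 23; the last is February 23.
March 11, 2020 is outside the daylight-saving period (28 September 2019 – 23 February 2020), so Halove is on standard time, UTC+06:00.
21:15 Halove − 6h = 15:15 UTC.
1 April 2020 is a Wednesday, so the first Sunday is April 5 and the second is April 12.
1 November 2020 is a Sunday, so the first Sunday is November 1 and the third is November 15.
At the standard offset (UTC−03:00), 15:15 UTC − 3h = 12:15 Bryeth standard time.
The standard-time date in Bryeth, March 11, 2020, is outside the daylight-saving period (12 April – 15 November), so Bryeth is on standard time, UTC−03:00.
15:15 UTC − 3h = 12:15 Bryeth.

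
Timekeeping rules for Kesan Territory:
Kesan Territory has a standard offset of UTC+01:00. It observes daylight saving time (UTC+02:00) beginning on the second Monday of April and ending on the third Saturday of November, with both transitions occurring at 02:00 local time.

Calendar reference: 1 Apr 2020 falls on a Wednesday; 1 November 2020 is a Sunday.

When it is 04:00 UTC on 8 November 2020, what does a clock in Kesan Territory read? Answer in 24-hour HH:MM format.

06:00

1 April 2020 is a Wednesday, so the first Monday is April 6 and the second is April 13.
1 November 2020 is a Sunday, so the first Saturday is November 7 and the third is November 21.
At the standard offset (UTC+01:00), 04:00 UTC + 1h = 05:00 Kesan Territory standard time.
The standard-time date in Kesan Territory, 8 November 2020, lies within the daylight-saving period (13 April – 21 November), so Kesan Territory is on daylight time, UTC+02:00.
04:00 UTC + 2h = 06:00 local.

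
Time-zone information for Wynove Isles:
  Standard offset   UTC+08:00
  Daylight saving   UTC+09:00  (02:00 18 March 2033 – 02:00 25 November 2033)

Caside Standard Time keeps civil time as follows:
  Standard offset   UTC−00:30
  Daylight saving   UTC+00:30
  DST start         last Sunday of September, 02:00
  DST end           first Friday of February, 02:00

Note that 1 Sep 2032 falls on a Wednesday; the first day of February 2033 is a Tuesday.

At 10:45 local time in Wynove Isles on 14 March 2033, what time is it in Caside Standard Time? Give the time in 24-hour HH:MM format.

14 March 2033 does not fall between 18 March and 25 November, so daylight saving is not in effect and Wynove Isles is at UTC+08:00.
10:45 Wynove Isles − 8h = 02:45 UTC.
1 September 2032 is a Wednesday, so Sundays fall on 5, 12, 19, 26; the last is September 26.
1 February 2033 is a Tuesday, so the first Friday is February 4.
At the standard offset (UTC−00:30), 02:45 UTC − 0h30m = 02:15 Caside Standard Time standard time.
The standard-time date in Caside Standard Time, 14 March 2033, is outside the daylight-saving period (26 September 2032 – 4 February 2033), so Caside Standard Time is on standard time, UTC−00:30.
02:45 UTC − 0h30m = 02:15 Caside Standard Time.

02:15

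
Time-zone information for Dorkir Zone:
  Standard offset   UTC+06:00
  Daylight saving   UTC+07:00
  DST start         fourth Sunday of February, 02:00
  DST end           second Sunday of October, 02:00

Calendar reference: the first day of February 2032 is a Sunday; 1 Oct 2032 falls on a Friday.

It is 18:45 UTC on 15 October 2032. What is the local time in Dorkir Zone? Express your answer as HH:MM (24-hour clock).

1 February 2032 is a Sunday, so the first Sunday is February 1 and the fourth is February 22.
1 October 2032 is a Friday, so the first Sunday is October 3 and the second is October 10.
At the standard offset (UTC+06:00), 18:45 UTC + 6h = 00:45 Dorkir Zone standard time (rolling into the next day, 16 October 2032).
The standard-time date in Dorkir Zone, 16 October 2032, is outside the daylight-saving period (22 February – 10 October), so Dorkir Zone is on standard time, UTC+06:00.
18:45 UTC + 6h = 00:45 local (rolling into the next day, 16 October 2032).

00:45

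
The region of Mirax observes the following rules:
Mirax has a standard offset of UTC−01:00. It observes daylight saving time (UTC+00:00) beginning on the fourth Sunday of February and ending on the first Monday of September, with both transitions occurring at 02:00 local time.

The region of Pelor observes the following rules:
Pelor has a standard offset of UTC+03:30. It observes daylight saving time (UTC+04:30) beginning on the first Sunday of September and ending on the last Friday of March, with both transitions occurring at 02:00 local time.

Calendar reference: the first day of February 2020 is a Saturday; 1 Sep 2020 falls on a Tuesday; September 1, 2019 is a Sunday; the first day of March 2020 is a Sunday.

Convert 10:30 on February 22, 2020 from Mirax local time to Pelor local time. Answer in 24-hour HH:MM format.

1 February 2020 is a Saturday, so the first Sunday is February 2 and the fourth is February 23.
1 September 2020 is a Tuesday, so the first Monday is September 7.
February 22, 2020 is outside the daylight-saving period (23 February – 7 September), so Mirax is on standard time, UTC−01:00.
10:30 Mirax + 1h = 11:30 UTC.
1 September 2019 is a Sunday, so the first Sunday is September 1.
1 March 2020 is a Sunday, so Fridays fall on 6, 13, 20, 27; the last is March 27.
At the standard offset (UTC+03:30), 11:30 UTC + 3h30m = 15:00 Pelor standard time.
The standard-time date in Pelor, February 22, 2020, lies within the daylight-saving period (1 September 2019 – 27 March 2020), so Pelor is on daylight time, UTC+04:30.
11:30 UTC + 4h30m = 16:00 Pelor.

16:00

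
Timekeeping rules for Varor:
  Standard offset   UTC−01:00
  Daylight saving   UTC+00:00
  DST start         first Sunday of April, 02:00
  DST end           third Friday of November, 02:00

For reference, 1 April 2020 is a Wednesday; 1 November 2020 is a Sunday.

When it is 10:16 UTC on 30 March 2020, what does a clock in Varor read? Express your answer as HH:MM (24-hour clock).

09:16

1 April 2020 is a Wednesday, so the first Sunday is April 5.
1 November 2020 is a Sunday, so the first Friday is November 6 and the third is November 20.
At the standard offset (UTC−01:00), 10:16 UTC − 1h = 09:16 Varor standard time.
Daylight saving runs 5 April – 20 November; the standard-time date in Varor, 30 March 2020, is outside that window, so Varor is on standard time at UTC−01:00.
10:16 UTC − 1h = 09:16 local.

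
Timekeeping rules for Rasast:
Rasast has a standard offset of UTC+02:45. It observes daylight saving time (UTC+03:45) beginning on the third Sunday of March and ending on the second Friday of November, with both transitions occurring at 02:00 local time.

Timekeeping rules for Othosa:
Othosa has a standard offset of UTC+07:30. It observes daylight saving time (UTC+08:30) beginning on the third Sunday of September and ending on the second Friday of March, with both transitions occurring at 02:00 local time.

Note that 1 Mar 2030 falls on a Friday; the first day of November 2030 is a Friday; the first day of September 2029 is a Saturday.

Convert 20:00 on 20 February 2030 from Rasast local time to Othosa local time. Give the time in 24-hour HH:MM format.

01:45

1 March 2030 is a Friday, so the first Sunday is March 3 and the third is March 17.
1 November 2030 is a Friday, so the first Friday is November 1 and the second is November 8.
20 February 2030 is outside the daylight-saving period (17 March – 8 November), so Rasast is on standard time, UTC+02:45.
20:00 Rasast − 2h45m = 17:15 UTC.
1 September 2029 is a Saturday, so the first Sunday is September 2 and the third is September 16.
1 March 2030 is a Friday, so the first Friday is March 1 and the second is March 8.
At the standard offset (UTC+07:30), 17:15 UTC + 7h30m = 00:45 Othosa standard time (rolling into the next day, 21 February 2030).
Daylight saving runs 16 September 2029 – 8 March 2030; the standard-time date in Othosa, 21 February 2030, is inside that window, so Othosa is at UTC+08:30.
17:15 UTC + 8h30m = 01:45 Othosa (rolling into the next day, 21 February 2030).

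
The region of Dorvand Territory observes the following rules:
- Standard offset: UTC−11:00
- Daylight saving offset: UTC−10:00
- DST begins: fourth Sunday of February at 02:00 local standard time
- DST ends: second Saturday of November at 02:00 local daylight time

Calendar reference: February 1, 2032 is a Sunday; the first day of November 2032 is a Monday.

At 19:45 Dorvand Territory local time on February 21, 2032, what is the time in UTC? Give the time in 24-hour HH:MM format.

1 February 2032 is a Sunday, so the first Sunday is February 1 and the fourth is February 22.
1 November 2032 is a Monday, so the first Saturday is November 6 and the second is November 13.
Daylight saving runs 22 February – 13 November; February 21, 2032 is outside that window, so Dorvand Territory is on standard time at UTC−11:00.
19:45 local + 11h = 06:45 UTC (rolling into the next day, 22 February 2032).

06:45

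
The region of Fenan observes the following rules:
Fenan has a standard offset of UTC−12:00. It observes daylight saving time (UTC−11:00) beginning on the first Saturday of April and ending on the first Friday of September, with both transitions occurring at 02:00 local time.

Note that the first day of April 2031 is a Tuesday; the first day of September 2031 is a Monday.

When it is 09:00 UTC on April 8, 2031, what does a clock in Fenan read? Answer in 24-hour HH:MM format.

1 April 2031 is a Tuesday, so the first Saturday is April 5.
1 September 2031 is a Monday, so the first Friday is September 5.
At the standard offset (UTC−12:00), 09:00 UTC − 12h = 21:00 Fenan standard time (rolling into the previous day, 7 April 2031).
The standard-time date in Fenan, April 7, 2031, lies within the daylight-saving period (5 April – 5 September), so Fenan is on daylight time, UTC−11:00.
09:00 UTC − 11h = 22:00 local (rolling into the previous day, 7 April 2031).

22:00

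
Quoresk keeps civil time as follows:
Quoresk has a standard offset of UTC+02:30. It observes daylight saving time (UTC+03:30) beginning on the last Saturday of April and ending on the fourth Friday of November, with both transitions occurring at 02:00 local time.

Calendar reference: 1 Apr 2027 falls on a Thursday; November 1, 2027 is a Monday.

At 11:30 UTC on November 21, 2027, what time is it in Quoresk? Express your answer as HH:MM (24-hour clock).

15:00

1 April 2027 is a Thursday, so Saturdays fall on 3, 10, 17, 24; the last is April 24.
1 November 2027 is a Monday, so the first Friday is November 5 and the fourth is November 26.
At the standard offset (UTC+02:30), 11:30 UTC + 2h30m = 14:00 Quoresk standard time.
The standard-time date in Quoresk, November 21, 2027, falls between 24 April and 26 November, so daylight saving is in effect and Quoresk is at UTC+03:30.
11:30 UTC + 3h30m = 15:00 local.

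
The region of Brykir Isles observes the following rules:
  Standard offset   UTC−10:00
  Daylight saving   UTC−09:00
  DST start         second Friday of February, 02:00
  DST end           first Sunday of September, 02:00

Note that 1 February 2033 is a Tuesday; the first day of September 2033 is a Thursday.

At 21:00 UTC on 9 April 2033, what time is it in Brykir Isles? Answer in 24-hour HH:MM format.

12:00

1 February 2033 is a Tuesday, so the first Friday is February 4 and the second is February 11.
1 September 2033 is a Thursday, so the first Sunday is September 4.
At the standard offset (UTC−10:00), 21:00 UTC − 10h = 11:00 Brykir Isles standard time.
The standard-time date in Brykir Isles, 9 April 2033, falls between 11 February and 4 September, so daylight saving is in effect and Brykir Isles is at UTC−09:00.
21:00 UTC − 9h = 12:00 local.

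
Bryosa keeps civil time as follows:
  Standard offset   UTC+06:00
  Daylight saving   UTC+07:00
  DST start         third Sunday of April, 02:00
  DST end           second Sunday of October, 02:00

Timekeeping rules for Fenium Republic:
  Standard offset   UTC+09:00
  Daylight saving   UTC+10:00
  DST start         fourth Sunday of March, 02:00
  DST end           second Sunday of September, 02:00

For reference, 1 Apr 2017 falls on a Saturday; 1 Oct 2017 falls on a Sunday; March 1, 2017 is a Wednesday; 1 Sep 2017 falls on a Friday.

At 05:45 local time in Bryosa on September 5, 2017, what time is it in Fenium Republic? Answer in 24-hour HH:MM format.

08:45

1 April 2017 is a Saturday, so the first Sunday is April 2 and the third is April 16.
1 October 2017 is a Sunday, so the first Sunday is October 1 and the second is October 8.
September 5, 2017 lies within the daylight-saving period (16 April – 8 October), so Bryosa is on daylight time, UTC+07:00.
05:45 Bryosa − 7h = 22:45 UTC (rolling into the previous day, 4 September 2017).
1 March 2017 is a Wednesday, so the first Sunday is March 5 and the fourth is March 26.
1 September 2017 is a Friday, so the first Sunday is September 3 and the second is September 10.
At the standard offset (UTC+09:00), 22:45 UTC + 9h = 07:45 Fenium Republic standard time (rolling into the next day, 5 September 2017).
The standard-time date in Fenium Republic, September 5, 2017, lies within the daylight-saving period (26 March – 10 September), so Fenium Republic is on daylight time, UTC+10:00.
22:45 UTC + 10h = 08:45 Fenium Republic (rolling into the next day, 5 September 2017).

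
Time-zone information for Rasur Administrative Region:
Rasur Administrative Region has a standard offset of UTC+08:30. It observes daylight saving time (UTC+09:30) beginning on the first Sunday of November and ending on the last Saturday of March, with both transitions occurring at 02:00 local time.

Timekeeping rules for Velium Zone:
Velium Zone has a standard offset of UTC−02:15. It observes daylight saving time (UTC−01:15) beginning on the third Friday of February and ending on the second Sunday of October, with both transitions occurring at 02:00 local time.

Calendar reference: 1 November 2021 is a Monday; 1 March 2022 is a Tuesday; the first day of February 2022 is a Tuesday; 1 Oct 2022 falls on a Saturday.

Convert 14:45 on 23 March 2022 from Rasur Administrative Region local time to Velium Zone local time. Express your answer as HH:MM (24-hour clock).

1 November 2021 is a Monday, so the first Sunday is November 7.
1 March 2022 is a Tuesday, so Saturdays fall on 5, 12, 19, 26; the last is March 26.
Daylight saving runs 7 November 2021 – 26 March 2022; 23 March 2022 is inside that window, so Rasur Administrative Region is at UTC+09:30.
14:45 Rasur Administrative Region − 9h30m = 05:15 UTC.
1 February 2022 is a Tuesday, so the first Friday is February 4 and the third is February 18.
1 October 2022 is a Saturday, so the first Sunday is October 2 and the second is October 9.
At the standard offset (UTC−02:15), 05:15 UTC − 2h15m = 03:00 Velium Zone standard time.
The standard-time date in Velium Zone, 23 March 2022, lies within the daylight-saving period (18 February – 9 October), so Velium Zone is on daylight time, UTC−01:15.
05:15 UTC − 1h15m = 04:00 Velium Zone.

04:00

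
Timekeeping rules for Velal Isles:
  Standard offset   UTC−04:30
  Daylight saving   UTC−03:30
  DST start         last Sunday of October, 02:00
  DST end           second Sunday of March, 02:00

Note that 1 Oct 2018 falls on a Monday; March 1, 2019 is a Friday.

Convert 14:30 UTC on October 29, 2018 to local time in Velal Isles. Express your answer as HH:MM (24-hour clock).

11:00

1 October 2018 is a Monday, so Sundays fall on 7, 14, 21, 28; the last is October 28.
1 March 2019 is a Friday, so the first Sunday is March 3 and the second is March 10.
At the standard offset (UTC−04:30), 14:30 UTC − 4h30m = 10:00 Velal Isles standard time.
Daylight saving runs 28 October 2018 – 10 March 2019; the standard-time date in Velal Isles, October 29, 2018, is inside that window, so Velal Isles is at UTC−03:30.
14:30 UTC − 3h30m = 11:00 local.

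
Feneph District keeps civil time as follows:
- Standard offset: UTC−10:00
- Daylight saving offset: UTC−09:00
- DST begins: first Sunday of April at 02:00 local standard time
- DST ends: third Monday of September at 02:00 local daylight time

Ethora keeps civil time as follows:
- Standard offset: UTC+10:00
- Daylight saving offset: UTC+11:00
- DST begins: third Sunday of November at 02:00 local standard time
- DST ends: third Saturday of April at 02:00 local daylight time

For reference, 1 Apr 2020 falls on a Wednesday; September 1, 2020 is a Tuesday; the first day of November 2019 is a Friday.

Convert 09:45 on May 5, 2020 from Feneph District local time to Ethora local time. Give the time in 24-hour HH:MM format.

1 April 2020 is a Wednesday, so the first Sunday is April 5.
1 September 2020 is a Tuesday, so the first Monday is September 7 and the third is September 21.
Daylight saving runs 5 April – 21 September; May 5, 2020 is inside that window, so Feneph District is at UTC−09:00.
09:45 Feneph District + 9h = 18:45 UTC.
1 November 2019 is a Friday, so the first Sunday is November 3 and the third is November 17.
1 April 2020 is a Wednesday, so the first Saturday is April 4 and the third is April 18.
At the standard offset (UTC+10:00), 18:45 UTC + 10h = 04:45 Ethora standard time (rolling into the next day, 6 May 2020).
The standard-time date in Ethora, May 6, 2020, does not fall between 17 November 2019 and 18 April 2020, so daylight saving is not in effect and Ethora is at UTC+10:00.
18:45 UTC + 10h = 04:45 Ethora (rolling into the next day, 6 May 2020).

04:45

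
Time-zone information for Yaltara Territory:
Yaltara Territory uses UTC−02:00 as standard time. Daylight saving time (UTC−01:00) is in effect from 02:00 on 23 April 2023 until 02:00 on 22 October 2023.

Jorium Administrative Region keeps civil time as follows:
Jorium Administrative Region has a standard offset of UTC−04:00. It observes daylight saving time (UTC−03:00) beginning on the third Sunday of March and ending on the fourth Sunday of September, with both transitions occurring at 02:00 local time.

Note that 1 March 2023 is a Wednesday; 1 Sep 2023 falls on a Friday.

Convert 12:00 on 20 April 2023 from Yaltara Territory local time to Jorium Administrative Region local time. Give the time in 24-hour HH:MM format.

11:00

Daylight saving runs 23 April – 22 October; 20 April 2023 is outside that window, so Yaltara Territory is on standard time at UTC−02:00.
12:00 Yaltara Territory + 2h = 14:00 UTC.
1 March 2023 is a Wednesday, so the first Sunday is March 5 and the third is March 19.
1 September 2023 is a Friday, so the first Sunday is September 3 and the fourth is September 24.
At the standard offset (UTC−04:00), 14:00 UTC − 4h = 10:00 Jorium Administrative Region standard time.
The standard-time date in Jorium Administrative Region, 20 April 2023, lies within the daylight-saving period (19 March – 24 September), so Jorium Administrative Region is on daylight time, UTC−03:00.
14:00 UTC − 3h = 11:00 Jorium Administrative Region.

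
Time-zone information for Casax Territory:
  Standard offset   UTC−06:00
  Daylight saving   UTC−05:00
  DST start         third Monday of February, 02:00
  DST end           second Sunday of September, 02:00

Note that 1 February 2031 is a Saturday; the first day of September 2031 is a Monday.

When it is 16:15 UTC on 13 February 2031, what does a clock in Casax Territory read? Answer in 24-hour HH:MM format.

1 February 2031 is a Saturday, so the first Monday is February 3 and the third is February 17.
1 September 2031 is a Monday, so the first Sunday is September 7 and the second is September 14.
At the standard offset (UTC−06:00), 16:15 UTC − 6h = 10:15 Casax Territory standard time.
The standard-time date in Casax Territory, 13 February 2031, is outside the daylight-saving period (17 February – 14 September), so Casax Territory is on standard time, UTC−06:00.
16:15 UTC − 6h = 10:15 local.

10:15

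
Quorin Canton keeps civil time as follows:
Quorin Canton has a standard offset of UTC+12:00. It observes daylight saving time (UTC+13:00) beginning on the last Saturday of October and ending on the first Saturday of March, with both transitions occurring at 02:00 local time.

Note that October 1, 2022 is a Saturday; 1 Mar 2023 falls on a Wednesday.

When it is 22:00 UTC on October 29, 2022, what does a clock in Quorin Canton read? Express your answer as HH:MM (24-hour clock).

11:00

1 October 2022 is a Saturday, so Saturdays fall on 1, 8, 15, 22, 29; the last is October 29.
1 March 2023 is a Wednesday, so the first Saturday is March 4.
At the standard offset (UTC+12:00), 22:00 UTC + 12h = 10:00 Quorin Canton standard time (rolling into the next day, 30 October 2022).
The standard-time date in Quorin Canton, October 30, 2022, falls between 29 October 2022 and 4 March 2023, so daylight saving is in effect and Quorin Canton is at UTC+13:00.
22:00 UTC + 13h = 11:00 local (rolling into the next day, 30 October 2022).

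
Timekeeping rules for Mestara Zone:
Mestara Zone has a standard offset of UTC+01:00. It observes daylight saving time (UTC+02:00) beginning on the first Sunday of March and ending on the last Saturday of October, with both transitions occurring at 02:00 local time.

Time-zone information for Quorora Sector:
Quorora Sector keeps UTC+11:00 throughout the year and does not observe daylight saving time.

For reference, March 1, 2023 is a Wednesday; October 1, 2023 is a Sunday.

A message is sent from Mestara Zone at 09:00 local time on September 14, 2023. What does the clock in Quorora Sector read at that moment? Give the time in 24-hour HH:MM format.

1 March 2023 is a Wednesday, so the first Sunday is March 5.
1 October 2023 is a Sunday, so Saturdays fall on 7, 14, 21, 28; the last is October 28.
September 14, 2023 lies within the daylight-saving period (5 March – 28 October), so Mestara Zone is on daylight time, UTC+02:00.
09:00 Mestara Zone − 2h = 07:00 UTC.
Quorora Sector stays on UTC+11:00 all year.
07:00 UTC + 11h = 18:00 Quorora Sector.

18:00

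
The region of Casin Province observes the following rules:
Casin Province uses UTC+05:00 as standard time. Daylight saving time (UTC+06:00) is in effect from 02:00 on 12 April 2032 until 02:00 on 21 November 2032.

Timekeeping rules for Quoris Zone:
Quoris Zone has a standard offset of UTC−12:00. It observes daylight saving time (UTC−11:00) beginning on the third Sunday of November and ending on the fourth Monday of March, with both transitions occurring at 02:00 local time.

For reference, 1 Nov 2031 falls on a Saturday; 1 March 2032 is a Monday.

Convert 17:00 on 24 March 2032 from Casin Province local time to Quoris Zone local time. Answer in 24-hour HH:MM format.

00:00

Daylight saving runs 12 April – 21 November; 24 March 2032 is outside that window, so Casin Province is on standard time at UTC+05:00.
17:00 Casin Province − 5h = 12:00 UTC.
1 November 2031 is a Saturday, so the first Sunday is November 2 and the third is November 16.
1 March 2032 is a Monday, so the first Monday is March 1 and the fourth is March 22.
At the standard offset (UTC−12:00), 12:00 UTC − 12h = 00:00 Quoris Zone standard time.
Daylight saving runs 16 November 2031 – 22 March 2032; the standard-time date in Quoris Zone, 24 March 2032, is outside that window, so Quoris Zone is on standard time at UTC−12:00.
12:00 UTC − 12h = 00:00 Quoris Zone.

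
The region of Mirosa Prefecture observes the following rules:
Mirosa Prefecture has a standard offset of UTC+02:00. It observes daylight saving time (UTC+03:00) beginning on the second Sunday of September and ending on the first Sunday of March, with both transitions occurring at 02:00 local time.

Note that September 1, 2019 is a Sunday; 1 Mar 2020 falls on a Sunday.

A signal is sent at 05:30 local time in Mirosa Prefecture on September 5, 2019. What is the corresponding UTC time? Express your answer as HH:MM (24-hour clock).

1 September 2019 is a Sunday, so the first Sunday is September 1 and the second is September 8.
1 March 2020 is a Sunday, so the first Sunday is March 1.
Daylight saving runs 8 September 2019 – 1 March 2020; September 5, 2019 is outside that window, so Mirosa Prefecture is on standard time at UTC+02:00.
05:30 local − 2h = 03:30 UTC.

03:30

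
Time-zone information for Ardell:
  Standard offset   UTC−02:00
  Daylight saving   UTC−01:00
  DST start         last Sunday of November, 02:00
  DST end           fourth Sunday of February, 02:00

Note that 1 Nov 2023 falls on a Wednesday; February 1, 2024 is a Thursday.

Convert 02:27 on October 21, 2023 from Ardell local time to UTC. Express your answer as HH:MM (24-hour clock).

04:27

1 November 2023 is a Wednesday, so Sundays fall on 5, 12, 19, 26; the last is November 26.
1 February 2024 is a Thursday, so the first Sunday is February 4 and the fourth is February 25.
October 21, 2023 is outside the daylight-saving period (26 November 2023 – 25 February 2024), so Ardell is on standard time, UTC−02:00.
02:27 local + 2h = 04:27 UTC.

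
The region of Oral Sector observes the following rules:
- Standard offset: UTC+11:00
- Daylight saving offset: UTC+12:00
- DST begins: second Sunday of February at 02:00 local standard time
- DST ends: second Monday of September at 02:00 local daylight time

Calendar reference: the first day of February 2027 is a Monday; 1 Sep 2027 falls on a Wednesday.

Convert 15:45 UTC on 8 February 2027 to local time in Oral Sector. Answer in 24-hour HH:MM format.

1 February 2027 is a Monday, so the first Sunday is February 7 and the second is February 14.
1 September 2027 is a Wednesday, so the first Monday is September 6 and the second is September 13.
At the standard offset (UTC+11:00), 15:45 UTC + 11h = 02:45 Oral Sector standard time (rolling into the next day, 9 February 2027).
The standard-time date in Oral Sector, 9 February 2027, does not fall between 14 February and 13 September, so daylight saving is not in effect and Oral Sector is at UTC+11:00.
15:45 UTC + 11h = 02:45 local (rolling into the next day, 9 February 2027).

02:45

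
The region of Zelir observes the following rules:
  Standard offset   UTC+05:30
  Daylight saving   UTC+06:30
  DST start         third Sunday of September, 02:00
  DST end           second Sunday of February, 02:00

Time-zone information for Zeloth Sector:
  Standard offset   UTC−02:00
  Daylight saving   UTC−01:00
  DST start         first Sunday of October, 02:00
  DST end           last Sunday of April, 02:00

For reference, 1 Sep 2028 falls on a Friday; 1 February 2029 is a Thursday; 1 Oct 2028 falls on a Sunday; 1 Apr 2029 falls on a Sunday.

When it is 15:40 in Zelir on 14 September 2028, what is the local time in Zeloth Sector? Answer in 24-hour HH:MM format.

08:10

1 September 2028 is a Friday, so the first Sunday is September 3 and the third is September 17.
1 February 2029 is a Thursday, so the first Sunday is February 4 and the second is February 11.
14 September 2028 is outside the daylight-saving period (17 September 2028 – 11 February 2029), so Zelir is on standard time, UTC+05:30.
15:40 Zelir − 5h30m = 10:10 UTC.
1 October 2028 is a Sunday, so the first Sunday is October 1.
1 April 2029 is a Sunday, so Sundays fall on 1, 8, 15, 22, 29; the last is April 29.
At the standard offset (UTC−02:00), 10:10 UTC − 2h = 08:10 Zeloth Sector standard time.
The standard-time date in Zeloth Sector, 14 September 2028, is outside the daylight-saving period (1 October 2028 – 29 April 2029), so Zeloth Sector is on standard time, UTC−02:00.
10:10 UTC − 2h = 08:10 Zeloth Sector.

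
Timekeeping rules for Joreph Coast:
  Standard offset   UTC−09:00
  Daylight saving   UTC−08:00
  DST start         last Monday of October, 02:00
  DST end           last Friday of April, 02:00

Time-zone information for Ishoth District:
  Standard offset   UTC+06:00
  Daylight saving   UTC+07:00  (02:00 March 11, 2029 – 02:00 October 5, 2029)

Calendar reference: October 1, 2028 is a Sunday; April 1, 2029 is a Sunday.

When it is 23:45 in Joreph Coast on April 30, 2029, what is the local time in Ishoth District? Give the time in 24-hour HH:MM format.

15:45

1 October 2028 is a Sunday, so Mondays fall on 2, 9, 16, 23, 30; the last is October 30.
1 April 2029 is a Sunday, so Fridays fall on 6, 13, 20, 27; the last is April 27.
April 30, 2029 does not fall between 30 October 2028 and 27 April 2029, so daylight saving is not in effect and Joreph Coast is at UTC−09:00.
23:45 Joreph Coast + 9h = 08:45 UTC (rolling into the next day, 1 May 2029).
At the standard offset (UTC+06:00), 08:45 UTC + 6h = 14:45 Ishoth District standard time.
The standard-time date in Ishoth District, May 1, 2029, falls between 11 March and 5 October, so daylight saving is in effect and Ishoth District is at UTC+07:00.
08:45 UTC + 7h = 15:45 Ishoth District.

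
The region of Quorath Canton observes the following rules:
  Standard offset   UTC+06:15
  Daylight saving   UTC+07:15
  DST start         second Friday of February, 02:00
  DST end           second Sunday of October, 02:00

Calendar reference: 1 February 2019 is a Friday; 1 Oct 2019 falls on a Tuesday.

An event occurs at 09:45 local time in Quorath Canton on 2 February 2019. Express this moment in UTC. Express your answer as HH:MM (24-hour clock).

1 February 2019 is a Friday, so the first Friday is February 1 and the second is February 8.
1 October 2019 is a Tuesday, so the first Sunday is October 6 and the second is October 13.
2 February 2019 is outside the daylight-saving period (8 February – 13 October), so Quorath Canton is on standard time, UTC+06:15.
09:45 local − 6h15m = 03:30 UTC.

03:30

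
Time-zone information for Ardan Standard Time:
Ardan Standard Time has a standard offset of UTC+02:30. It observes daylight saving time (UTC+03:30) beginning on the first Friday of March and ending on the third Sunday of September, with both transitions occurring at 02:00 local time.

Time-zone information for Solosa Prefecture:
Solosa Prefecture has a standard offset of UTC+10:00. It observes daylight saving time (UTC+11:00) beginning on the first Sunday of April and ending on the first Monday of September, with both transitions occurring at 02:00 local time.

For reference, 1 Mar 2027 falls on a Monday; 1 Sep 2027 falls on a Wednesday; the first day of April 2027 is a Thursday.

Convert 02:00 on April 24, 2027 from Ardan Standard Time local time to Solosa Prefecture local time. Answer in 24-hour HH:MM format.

09:30

1 March 2027 is a Monday, so the first Friday is March 5.
1 September 2027 is a Wednesday, so the first Sunday is September 5 and the third is September 19.
April 24, 2027 lies within the daylight-saving period (5 March – 19 September), so Ardan Standard Time is on daylight time, UTC+03:30.
02:00 Ardan Standard Time − 3h30m = 22:30 UTC (rolling into the previous day, 23 April 2027).
1 April 2027 is a Thursday, so the first Sunday is April 4.
1 September 2027 is a Wednesday, so the first Monday is September 6.
At the standard offset (UTC+10:00), 22:30 UTC + 10h = 08:30 Solosa Prefecture standard time (rolling into the next day, 24 April 2027).
The standard-time date in Solosa Prefecture, April 24, 2027, falls between 4 April and 6 September, so daylight saving is in effect and Solosa Prefecture is at UTC+11:00.
22:30 UTC + 11h = 09:30 Solosa Prefecture (rolling into the next day, 24 April 2027).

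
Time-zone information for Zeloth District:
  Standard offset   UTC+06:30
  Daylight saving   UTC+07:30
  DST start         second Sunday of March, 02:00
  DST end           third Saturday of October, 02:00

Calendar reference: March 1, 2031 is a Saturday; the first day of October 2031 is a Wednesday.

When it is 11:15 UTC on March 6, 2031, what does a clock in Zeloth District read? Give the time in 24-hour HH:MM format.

17:45

1 March 2031 is a Saturday, so the first Sunday is March 2 and the second is March 9.
1 October 2031 is a Wednesday, so the first Saturday is October 4 and the third is October 18.
At the standard offset (UTC+06:30), 11:15 UTC + 6h30m = 17:45 Zeloth District standard time.
The standard-time date in Zeloth District, March 6, 2031, does not fall between 9 March and 18 October, so daylight saving is not in effect and Zeloth District is at UTC+06:30.
11:15 UTC + 6h30m = 17:45 local.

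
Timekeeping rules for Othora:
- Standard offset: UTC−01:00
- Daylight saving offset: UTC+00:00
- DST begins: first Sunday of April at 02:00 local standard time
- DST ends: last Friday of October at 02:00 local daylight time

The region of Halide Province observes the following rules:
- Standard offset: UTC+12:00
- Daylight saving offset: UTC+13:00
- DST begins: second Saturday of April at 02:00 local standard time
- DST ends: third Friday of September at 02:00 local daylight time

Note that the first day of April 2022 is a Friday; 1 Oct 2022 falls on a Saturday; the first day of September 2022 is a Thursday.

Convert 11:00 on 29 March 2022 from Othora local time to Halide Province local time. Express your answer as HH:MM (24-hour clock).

1 April 2022 is a Friday, so the first Sunday is April 3.
1 October 2022 is a Saturday, so Fridays fall on 7, 14, 21, 28; the last is October 28.
Daylight saving runs 3 April – 28 October; 29 March 2022 is outside that window, so Othora is on standard time at UTC−01:00.
11:00 Othora + 1h = 12:00 UTC.
1 April 2022 is a Friday, so the first Saturday is April 2 and the second is April 9.
1 September 2022 is a Thursday, so the first Friday is September 2 and the third is September 16.
At the standard offset (UTC+12:00), 12:00 UTC + 12h = 00:00 Halide Province standard time (rolling into the next day, 30 March 2022).
The standard-time date in Halide Province, 30 March 2022, is outside the daylight-saving period (9 April – 16 September), so Halide Province is on standard time, UTC+12:00.
12:00 UTC + 12h = 00:00 Halide Province (rolling into the next day, 30 March 2022).

00:00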